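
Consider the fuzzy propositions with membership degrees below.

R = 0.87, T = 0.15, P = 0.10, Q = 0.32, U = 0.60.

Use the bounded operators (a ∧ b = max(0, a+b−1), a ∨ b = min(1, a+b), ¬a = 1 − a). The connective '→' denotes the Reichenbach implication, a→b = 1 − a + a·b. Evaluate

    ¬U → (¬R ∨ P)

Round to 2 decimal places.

¬U = 1 − 0.60 = 0.40
¬R = 1 − 0.87 = 0.13
¬R ∨ P = min(1, a+b) on (0.13, 0.10) = 0.23
¬U → (¬R ∨ P)  [Reichenbach: 1 − a + a·b] with a=0.40, b=0.23 → 0.69

0.69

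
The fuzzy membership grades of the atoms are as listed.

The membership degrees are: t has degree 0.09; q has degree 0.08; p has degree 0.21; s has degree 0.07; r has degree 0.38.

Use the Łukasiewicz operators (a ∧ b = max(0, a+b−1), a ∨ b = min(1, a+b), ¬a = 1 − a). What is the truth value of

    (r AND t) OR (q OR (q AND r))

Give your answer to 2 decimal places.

r AND t = max(0, a+b−1) on (0.38, 0.09) = 0.00
q AND r = max(0, a+b−1) on (0.08, 0.38) = 0.00
q OR (q AND r) = min(1, a+b) on (0.08, 0.00) = 0.08
(r AND t) OR (q OR (q AND r)) = min(1, a+b) on (0.00, 0.08) = 0.08

0.08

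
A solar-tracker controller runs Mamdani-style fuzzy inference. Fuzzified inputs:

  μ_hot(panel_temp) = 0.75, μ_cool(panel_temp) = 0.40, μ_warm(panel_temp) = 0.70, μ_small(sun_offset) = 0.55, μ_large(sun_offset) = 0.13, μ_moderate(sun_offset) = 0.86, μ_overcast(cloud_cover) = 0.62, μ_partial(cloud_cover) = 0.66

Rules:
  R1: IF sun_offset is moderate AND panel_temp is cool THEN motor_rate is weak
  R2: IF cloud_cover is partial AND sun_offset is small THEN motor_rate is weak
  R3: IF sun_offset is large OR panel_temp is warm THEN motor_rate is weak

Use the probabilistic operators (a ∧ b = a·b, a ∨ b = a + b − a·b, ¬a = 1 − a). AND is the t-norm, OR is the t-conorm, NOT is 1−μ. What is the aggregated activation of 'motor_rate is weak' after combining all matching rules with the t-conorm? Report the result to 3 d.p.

R1: moderate=0.86, cool=0.40; AND[a·b] → w = 0.3440
R2: partial=0.66, small=0.55; AND[a·b] → w = 0.3630
R3: large=0.13, warm=0.70; OR[a + b − a·b] → w = 0.7390
Rules with consequent 'weak': {R1, R2, R3} → strengths 0.3440, 0.3630, 0.7390
Aggregate via t-conorm [a + b − a·b]: 0.8909

0.891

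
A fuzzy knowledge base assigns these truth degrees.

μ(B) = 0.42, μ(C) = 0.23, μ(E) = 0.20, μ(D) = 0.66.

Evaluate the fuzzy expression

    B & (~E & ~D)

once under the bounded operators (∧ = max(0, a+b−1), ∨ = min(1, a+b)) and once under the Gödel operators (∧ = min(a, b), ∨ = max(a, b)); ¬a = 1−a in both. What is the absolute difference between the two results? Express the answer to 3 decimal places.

Under bounded:
  ~E = 1 − 0.20 = 0.80
  ~D = 1 − 0.66 = 0.34
  ~E & ~D = max(0, a+b−1) on (0.80, 0.34) = 0.14
  B & (~E & ~D) = max(0, a+b−1) on (0.42, 0.14) = 0.00
  → value = 0.0000
Under Gödel:
  ~E = 1 − 0.20 = 0.80
  ~D = 1 − 0.66 = 0.34
  ~E & ~D = min(a, b) on (0.80, 0.34) = 0.34
  B & (~E & ~D) = min(a, b) on (0.42, 0.34) = 0.34
  → value = 0.3400
|0.0000 − 0.3400| = 0.340

0.340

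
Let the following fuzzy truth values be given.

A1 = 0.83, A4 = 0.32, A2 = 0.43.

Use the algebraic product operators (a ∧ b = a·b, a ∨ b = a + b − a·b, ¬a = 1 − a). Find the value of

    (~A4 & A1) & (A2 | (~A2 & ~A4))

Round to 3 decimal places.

0.367

~A4 = 1 − 0.3200 = 0.6800
~A4 & A1 = a·b on (0.6800, 0.8300) = 0.5644
~A2 = 1 − 0.4300 = 0.5700
~A4 = 1 − 0.3200 = 0.6800
~A2 & ~A4 = a·b on (0.5700, 0.6800) = 0.3876
A2 | (~A2 & ~A4) = a + b − a·b on (0.4300, 0.3876) = 0.6509
(~A4 & A1) & (A2 | (~A2 & ~A4)) = a·b on (0.5644, 0.6509) = 0.3674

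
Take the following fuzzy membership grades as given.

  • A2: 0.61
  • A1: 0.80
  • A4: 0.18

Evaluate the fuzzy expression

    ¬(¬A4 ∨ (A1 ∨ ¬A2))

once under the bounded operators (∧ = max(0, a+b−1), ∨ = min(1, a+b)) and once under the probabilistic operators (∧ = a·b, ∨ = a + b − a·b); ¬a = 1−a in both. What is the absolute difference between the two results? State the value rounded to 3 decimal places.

0.022

Under bounded:
  ¬A4 = 1 − 0.18 = 0.82
  ¬A2 = 1 − 0.61 = 0.39
  A1 ∨ ¬A2 = min(1, a+b) on (0.80, 0.39) = 1.00
  ¬A4 ∨ (A1 ∨ ¬A2) = min(1, a+b) on (0.82, 1.00) = 1.00
  ¬(¬A4 ∨ (A1 ∨ ¬A2)) = 1 − 1.00 = 0.00
  → value = 0.0000
Under probabilistic:
  ¬A4 = 1 − 0.1800 = 0.8200
  ¬A2 = 1 − 0.6100 = 0.3900
  A1 ∨ ¬A2 = a + b − a·b on (0.8000, 0.3900) = 0.8780
  ¬A4 ∨ (A1 ∨ ¬A2) = a + b − a·b on (0.8200, 0.8780) = 0.9780
  ¬(¬A4 ∨ (A1 ∨ ¬A2)) = 1 − 0.9780 = 0.0220
  → value = 0.0220
|0.0000 − 0.0220| = 0.022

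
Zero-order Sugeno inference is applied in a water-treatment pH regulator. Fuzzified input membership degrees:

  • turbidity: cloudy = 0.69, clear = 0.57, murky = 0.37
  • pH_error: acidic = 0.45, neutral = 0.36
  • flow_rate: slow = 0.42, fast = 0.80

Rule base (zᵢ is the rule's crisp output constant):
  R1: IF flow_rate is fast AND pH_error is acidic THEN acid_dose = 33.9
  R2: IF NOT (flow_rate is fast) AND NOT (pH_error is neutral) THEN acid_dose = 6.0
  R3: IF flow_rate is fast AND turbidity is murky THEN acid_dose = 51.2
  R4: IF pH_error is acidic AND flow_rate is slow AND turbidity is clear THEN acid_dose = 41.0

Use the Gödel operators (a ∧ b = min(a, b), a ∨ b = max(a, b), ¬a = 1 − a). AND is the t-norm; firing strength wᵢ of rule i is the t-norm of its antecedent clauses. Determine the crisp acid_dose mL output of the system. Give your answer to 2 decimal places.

36.54

R1 (z=33.9): fast=0.80, acidic=0.45; AND[min(a, b)] → w = 0.45
R2 (z=6.0): ¬fast=1−0.80=0.20, ¬neutral=1−0.36=0.64; AND[min(a, b)] → w = 0.20
R3 (z=51.2): fast=0.80, murky=0.37; AND[min(a, b)] → w = 0.37
R4 (z=41.0): acidic=0.45, slow=0.42, clear=0.57; AND[min(a, b)] → w = 0.42
Weighted average = (0.45·33.9 + 0.20·6.0 + 0.37·51.2 + 0.42·41.0) / (0.45 + 0.20 + 0.37 + 0.42)
  = 52.6190 / 1.4400 = 36.54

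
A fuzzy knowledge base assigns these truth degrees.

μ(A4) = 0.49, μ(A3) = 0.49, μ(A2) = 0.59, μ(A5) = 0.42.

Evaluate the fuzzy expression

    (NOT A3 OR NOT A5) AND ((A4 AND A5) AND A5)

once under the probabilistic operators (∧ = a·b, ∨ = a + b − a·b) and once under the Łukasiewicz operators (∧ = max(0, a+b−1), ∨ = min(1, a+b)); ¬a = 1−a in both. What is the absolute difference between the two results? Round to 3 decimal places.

Under probabilistic:
  NOT A3 = 1 − 0.4900 = 0.5100
  NOT A5 = 1 − 0.4200 = 0.5800
  NOT A3 OR NOT A5 = a + b − a·b on (0.5100, 0.5800) = 0.7942
  A4 AND A5 = a·b on (0.4900, 0.4200) = 0.2058
  (A4 AND A5) AND A5 = a·b on (0.2058, 0.4200) = 0.0864
  (NOT A3 OR NOT A5) AND ((A4 AND A5) AND A5) = a·b on (0.7942, 0.0864) = 0.0686
  → value = 0.0686
Under Łukasiewicz:
  NOT A3 = 1 − 0.49 = 0.51
  NOT A5 = 1 − 0.42 = 0.58
  NOT A3 OR NOT A5 = min(1, a+b) on (0.51, 0.58) = 1.00
  A4 AND A5 = max(0, a+b−1) on (0.49, 0.42) = 0.00
  (A4 AND A5) AND A5 = max(0, a+b−1) on (0.00, 0.42) = 0.00
  (NOT A3 OR NOT A5) AND ((A4 AND A5) AND A5) = max(0, a+b−1) on (1.00, 0.00) = 0.00
  → value = 0.0000
|0.0686 − 0.0000| = 0.069

0.069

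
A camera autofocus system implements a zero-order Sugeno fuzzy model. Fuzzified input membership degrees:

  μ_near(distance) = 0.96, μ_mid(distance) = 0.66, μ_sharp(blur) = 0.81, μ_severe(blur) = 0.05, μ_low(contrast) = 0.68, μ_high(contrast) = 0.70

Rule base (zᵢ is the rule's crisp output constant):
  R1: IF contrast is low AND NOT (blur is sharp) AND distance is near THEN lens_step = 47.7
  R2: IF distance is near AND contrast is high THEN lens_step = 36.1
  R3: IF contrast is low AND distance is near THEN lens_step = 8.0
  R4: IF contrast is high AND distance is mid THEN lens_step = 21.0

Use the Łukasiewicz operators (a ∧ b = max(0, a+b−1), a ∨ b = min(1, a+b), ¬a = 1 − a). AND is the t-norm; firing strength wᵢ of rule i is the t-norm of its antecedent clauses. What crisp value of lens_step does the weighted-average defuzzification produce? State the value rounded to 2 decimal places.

21.99

R1 (z=47.7): low=0.68, ¬sharp=1−0.81=0.19, near=0.96; AND[max(0, a+b−1)] → w = 0.00
R2 (z=36.1): near=0.96, high=0.70; AND[max(0, a+b−1)] → w = 0.66
R3 (z=8.0): low=0.68, near=0.96; AND[max(0, a+b−1)] → w = 0.64
R4 (z=21.0): high=0.70, mid=0.66; AND[max(0, a+b−1)] → w = 0.36
Weighted average = (0.00·47.7 + 0.66·36.1 + 0.64·8.0 + 0.36·21.0) / (0.00 + 0.66 + 0.64 + 0.36)
  = 36.5060 / 1.6600 = 21.99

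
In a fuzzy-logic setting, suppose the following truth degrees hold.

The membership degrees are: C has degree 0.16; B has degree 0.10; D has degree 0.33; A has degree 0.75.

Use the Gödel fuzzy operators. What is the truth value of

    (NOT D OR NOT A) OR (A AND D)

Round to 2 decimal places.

0.67

NOT D = 1 − 0.33 = 0.67
NOT A = 1 − 0.75 = 0.25
NOT D OR NOT A = max(a, b) on (0.67, 0.25) = 0.67
A AND D = min(a, b) on (0.75, 0.33) = 0.33
(NOT D OR NOT A) OR (A AND D) = max(a, b) on (0.67, 0.33) = 0.67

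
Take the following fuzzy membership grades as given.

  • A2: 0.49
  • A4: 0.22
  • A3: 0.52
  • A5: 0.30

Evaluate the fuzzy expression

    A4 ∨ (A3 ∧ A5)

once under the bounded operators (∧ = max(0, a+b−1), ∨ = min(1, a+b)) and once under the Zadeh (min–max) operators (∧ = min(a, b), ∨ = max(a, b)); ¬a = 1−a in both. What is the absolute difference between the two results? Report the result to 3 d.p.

0.080

Under bounded:
  A3 ∧ A5 = max(0, a+b−1) on (0.52, 0.30) = 0.00
  A4 ∨ (A3 ∧ A5) = min(1, a+b) on (0.22, 0.00) = 0.22
  → value = 0.2200
Under Zadeh (min–max):
  A3 ∧ A5 = min(a, b) on (0.52, 0.30) = 0.30
  A4 ∨ (A3 ∧ A5) = max(a, b) on (0.22, 0.30) = 0.30
  → value = 0.3000
|0.2200 − 0.3000| = 0.080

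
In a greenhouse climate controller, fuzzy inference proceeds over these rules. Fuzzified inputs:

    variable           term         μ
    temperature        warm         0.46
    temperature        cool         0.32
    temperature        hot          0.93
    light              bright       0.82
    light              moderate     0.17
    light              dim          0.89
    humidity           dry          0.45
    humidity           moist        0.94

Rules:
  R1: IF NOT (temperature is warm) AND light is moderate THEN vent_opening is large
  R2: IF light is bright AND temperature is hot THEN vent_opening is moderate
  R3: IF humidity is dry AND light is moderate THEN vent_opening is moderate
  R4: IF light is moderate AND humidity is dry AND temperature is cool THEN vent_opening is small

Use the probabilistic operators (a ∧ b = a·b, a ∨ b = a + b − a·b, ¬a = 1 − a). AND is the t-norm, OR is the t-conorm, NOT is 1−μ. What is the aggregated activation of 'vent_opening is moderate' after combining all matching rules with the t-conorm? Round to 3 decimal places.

0.781

R1: ¬warm=1−0.46=0.54, moderate=0.17; AND[a·b] → w = 0.0918
R2: bright=0.82, hot=0.93; AND[a·b] → w = 0.7626
R3: dry=0.45, moderate=0.17; AND[a·b] → w = 0.0765
R4: moderate=0.17, dry=0.45, cool=0.32; AND[a·b] → w = 0.0245
Rules with consequent 'moderate': {R2, R3} → strengths 0.7626, 0.0765
Aggregate via t-conorm [a + b − a·b]: 0.7808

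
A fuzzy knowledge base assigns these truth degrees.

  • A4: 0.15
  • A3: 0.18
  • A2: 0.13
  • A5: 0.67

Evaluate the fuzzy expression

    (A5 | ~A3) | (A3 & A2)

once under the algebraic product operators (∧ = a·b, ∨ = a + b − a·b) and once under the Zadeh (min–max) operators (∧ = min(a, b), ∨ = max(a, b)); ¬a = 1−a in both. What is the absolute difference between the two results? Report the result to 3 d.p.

Under algebraic product:
  ~A3 = 1 − 0.1800 = 0.8200
  A5 | ~A3 = a + b − a·b on (0.6700, 0.8200) = 0.9406
  A3 & A2 = a·b on (0.1800, 0.1300) = 0.0234
  (A5 | ~A3) | (A3 & A2) = a + b − a·b on (0.9406, 0.0234) = 0.9420
  → value = 0.9420
Under Zadeh (min–max):
  ~A3 = 1 − 0.18 = 0.82
  A5 | ~A3 = max(a, b) on (0.67, 0.82) = 0.82
  A3 & A2 = min(a, b) on (0.18, 0.13) = 0.13
  (A5 | ~A3) | (A3 & A2) = max(a, b) on (0.82, 0.13) = 0.82
  → value = 0.8200
|0.9420 − 0.8200| = 0.122

0.122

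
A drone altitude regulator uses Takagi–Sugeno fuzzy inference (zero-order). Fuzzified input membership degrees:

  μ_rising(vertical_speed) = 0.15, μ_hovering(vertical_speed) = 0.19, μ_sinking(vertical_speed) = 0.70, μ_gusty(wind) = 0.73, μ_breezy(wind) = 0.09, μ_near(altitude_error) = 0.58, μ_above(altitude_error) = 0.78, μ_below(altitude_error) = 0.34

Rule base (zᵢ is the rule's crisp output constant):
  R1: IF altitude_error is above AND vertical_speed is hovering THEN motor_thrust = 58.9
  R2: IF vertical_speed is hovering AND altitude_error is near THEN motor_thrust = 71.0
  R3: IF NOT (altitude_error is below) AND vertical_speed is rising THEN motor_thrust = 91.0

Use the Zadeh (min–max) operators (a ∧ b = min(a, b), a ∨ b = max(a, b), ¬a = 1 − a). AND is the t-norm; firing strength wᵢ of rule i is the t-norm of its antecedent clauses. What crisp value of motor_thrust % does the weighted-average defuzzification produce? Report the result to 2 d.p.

72.32

R1 (z=58.9): above=0.78, hovering=0.19; AND[min(a, b)] → w = 0.19
R2 (z=71.0): hovering=0.19, near=0.58; AND[min(a, b)] → w = 0.19
R3 (z=91.0): ¬below=1−0.34=0.66, rising=0.15; AND[min(a, b)] → w = 0.15
Weighted average = (0.19·58.9 + 0.19·71.0 + 0.15·91.0) / (0.19 + 0.19 + 0.15)
  = 38.3310 / 0.5300 = 72.32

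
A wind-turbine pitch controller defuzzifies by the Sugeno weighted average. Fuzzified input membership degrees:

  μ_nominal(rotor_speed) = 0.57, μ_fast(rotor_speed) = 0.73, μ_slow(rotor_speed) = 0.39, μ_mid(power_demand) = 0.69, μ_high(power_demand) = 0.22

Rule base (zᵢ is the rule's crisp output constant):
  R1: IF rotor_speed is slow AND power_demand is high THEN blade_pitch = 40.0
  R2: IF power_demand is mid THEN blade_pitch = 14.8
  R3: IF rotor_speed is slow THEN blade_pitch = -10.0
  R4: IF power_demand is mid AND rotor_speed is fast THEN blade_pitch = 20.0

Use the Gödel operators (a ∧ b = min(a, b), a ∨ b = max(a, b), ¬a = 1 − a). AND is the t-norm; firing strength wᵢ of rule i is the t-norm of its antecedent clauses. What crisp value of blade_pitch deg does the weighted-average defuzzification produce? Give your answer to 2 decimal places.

14.53

R1 (z=40.0): slow=0.39, high=0.22; AND[min(a, b)] → w = 0.22
R2 (z=14.8): mid=0.69 → w = 0.69
R3 (z=-10.0): slow=0.39 → w = 0.39
R4 (z=20.0): mid=0.69, fast=0.73; AND[min(a, b)] → w = 0.69
Weighted average = (0.22·40.0 + 0.69·14.8 + 0.39·-10.0 + 0.69·20.0) / (0.22 + 0.69 + 0.39 + 0.69)
  = 28.9120 / 1.9900 = 14.53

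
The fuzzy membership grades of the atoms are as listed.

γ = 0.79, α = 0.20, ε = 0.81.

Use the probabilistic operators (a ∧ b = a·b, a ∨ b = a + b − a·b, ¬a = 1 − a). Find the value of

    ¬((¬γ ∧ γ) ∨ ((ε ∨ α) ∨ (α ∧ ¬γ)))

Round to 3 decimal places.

0.121

¬γ = 1 − 0.7900 = 0.2100
¬γ ∧ γ = a·b on (0.2100, 0.7900) = 0.1659
ε ∨ α = a + b − a·b on (0.8100, 0.2000) = 0.8480
¬γ = 1 − 0.7900 = 0.2100
α ∧ ¬γ = a·b on (0.2000, 0.2100) = 0.0420
(ε ∨ α) ∨ (α ∧ ¬γ) = a + b − a·b on (0.8480, 0.0420) = 0.8544
(¬γ ∧ γ) ∨ ((ε ∨ α) ∨ (α ∧ ¬γ)) = a + b − a·b on (0.1659, 0.8544) = 0.8785
¬((¬γ ∧ γ) ∨ ((ε ∨ α) ∨ (α ∧ ¬γ))) = 1 − 0.8785 = 0.1215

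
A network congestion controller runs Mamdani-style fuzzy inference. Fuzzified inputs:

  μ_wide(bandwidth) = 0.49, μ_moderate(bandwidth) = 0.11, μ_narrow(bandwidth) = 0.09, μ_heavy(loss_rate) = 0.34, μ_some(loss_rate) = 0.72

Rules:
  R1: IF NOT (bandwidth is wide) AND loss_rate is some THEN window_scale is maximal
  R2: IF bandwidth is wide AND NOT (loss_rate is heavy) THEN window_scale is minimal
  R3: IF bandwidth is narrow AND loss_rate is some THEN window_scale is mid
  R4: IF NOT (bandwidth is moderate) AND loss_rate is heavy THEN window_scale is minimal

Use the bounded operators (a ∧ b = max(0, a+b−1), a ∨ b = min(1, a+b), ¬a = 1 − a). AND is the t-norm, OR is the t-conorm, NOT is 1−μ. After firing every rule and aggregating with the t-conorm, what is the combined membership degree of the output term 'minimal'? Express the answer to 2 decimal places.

0.38

R1: ¬wide=1−0.49=0.51, some=0.72; AND[max(0, a+b−1)] → w = 0.23
R2: wide=0.49, ¬heavy=1−0.34=0.66; AND[max(0, a+b−1)] → w = 0.15
R3: narrow=0.09, some=0.72; AND[max(0, a+b−1)] → w = 0.00
R4: ¬moderate=1−0.11=0.89, heavy=0.34; AND[max(0, a+b−1)] → w = 0.23
Rules with consequent 'minimal': {R2, R4} → strengths 0.15, 0.23
Aggregate via t-conorm [min(1, a+b)]: 0.38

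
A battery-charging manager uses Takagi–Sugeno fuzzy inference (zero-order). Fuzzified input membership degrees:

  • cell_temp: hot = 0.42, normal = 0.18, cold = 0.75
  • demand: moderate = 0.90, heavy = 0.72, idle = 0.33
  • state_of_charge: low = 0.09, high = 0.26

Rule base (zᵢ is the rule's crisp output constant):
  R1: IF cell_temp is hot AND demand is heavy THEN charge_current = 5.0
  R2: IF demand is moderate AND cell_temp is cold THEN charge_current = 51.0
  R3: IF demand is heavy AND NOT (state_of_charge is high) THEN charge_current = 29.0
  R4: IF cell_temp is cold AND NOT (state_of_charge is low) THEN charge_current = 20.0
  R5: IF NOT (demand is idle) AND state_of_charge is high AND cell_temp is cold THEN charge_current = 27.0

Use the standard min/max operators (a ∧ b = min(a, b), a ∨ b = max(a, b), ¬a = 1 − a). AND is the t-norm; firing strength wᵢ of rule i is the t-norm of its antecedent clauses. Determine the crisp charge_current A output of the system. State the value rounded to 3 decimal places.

28.707

R1 (z=5.0): hot=0.42, heavy=0.72; AND[min(a, b)] → w = 0.42
R2 (z=51.0): moderate=0.90, cold=0.75; AND[min(a, b)] → w = 0.75
R3 (z=29.0): heavy=0.72, ¬high=1−0.26=0.74; AND[min(a, b)] → w = 0.72
R4 (z=20.0): cold=0.75, ¬low=1−0.09=0.91; AND[min(a, b)] → w = 0.75
R5 (z=27.0): ¬idle=1−0.33=0.67, high=0.26, cold=0.75; AND[min(a, b)] → w = 0.26
Weighted average = (0.42·5.0 + 0.75·51.0 + 0.72·29.0 + 0.75·20.0 + 0.26·27.0) / (0.42 + 0.75 + 0.72 + 0.75 + 0.26)
  = 83.2500 / 2.9000 = 28.707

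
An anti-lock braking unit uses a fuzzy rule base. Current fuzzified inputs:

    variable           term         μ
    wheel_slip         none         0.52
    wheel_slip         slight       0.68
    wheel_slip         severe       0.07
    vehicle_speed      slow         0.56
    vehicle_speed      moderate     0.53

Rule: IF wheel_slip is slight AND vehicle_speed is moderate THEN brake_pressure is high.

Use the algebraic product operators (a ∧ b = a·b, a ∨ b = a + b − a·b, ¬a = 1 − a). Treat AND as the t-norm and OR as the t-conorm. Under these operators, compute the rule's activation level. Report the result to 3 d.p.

firing strength: slight=0.68, moderate=0.53; AND[a·b] → w = 0.3604

0.360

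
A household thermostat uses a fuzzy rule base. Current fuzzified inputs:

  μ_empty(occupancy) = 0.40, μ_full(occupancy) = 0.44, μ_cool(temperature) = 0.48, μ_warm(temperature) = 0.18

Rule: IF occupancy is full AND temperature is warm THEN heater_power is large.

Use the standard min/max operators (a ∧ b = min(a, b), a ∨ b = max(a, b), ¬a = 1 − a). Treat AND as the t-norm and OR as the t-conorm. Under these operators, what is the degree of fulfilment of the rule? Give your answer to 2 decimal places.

firing strength: full=0.44, warm=0.18; AND[min(a, b)] → w = 0.18

0.18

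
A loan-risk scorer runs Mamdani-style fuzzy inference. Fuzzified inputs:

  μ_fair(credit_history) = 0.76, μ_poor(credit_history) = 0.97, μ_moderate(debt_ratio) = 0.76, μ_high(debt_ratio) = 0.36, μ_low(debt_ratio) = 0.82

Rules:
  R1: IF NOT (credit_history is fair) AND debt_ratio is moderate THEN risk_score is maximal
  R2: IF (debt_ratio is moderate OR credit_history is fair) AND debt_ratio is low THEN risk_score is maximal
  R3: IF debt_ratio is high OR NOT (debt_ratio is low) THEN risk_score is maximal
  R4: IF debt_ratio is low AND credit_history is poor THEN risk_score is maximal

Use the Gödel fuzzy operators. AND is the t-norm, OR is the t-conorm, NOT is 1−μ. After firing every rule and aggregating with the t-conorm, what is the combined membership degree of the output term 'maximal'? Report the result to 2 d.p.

0.82

R1: ¬fair=1−0.76=0.24, moderate=0.76; AND[min(a, b)] → w = 0.24
R2: (moderate=0.76 OR fair=0.76) = 0.76; AND[min(a, b)] with low=0.82 → w = 0.76
R3: high=0.36, ¬low=1−0.82=0.18; OR[max(a, b)] → w = 0.36
R4: low=0.82, poor=0.97; AND[min(a, b)] → w = 0.82
Rules with consequent 'maximal': {R1, R2, R3, R4} → strengths 0.24, 0.76, 0.36, 0.82
Aggregate via t-conorm [max(a, b)]: 0.82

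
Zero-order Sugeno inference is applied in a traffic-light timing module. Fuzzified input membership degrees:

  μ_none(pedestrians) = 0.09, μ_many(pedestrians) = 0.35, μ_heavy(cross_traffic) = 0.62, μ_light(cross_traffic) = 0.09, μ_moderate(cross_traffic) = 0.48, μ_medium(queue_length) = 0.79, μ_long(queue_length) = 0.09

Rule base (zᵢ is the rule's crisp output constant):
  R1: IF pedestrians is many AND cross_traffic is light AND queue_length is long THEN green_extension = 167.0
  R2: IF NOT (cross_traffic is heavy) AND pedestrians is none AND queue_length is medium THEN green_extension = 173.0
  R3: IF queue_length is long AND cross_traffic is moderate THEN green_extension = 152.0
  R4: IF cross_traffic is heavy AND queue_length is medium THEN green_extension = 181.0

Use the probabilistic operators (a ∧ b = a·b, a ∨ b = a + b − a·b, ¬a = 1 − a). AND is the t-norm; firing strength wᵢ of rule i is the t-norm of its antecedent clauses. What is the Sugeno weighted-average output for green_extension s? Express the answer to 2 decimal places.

R1 (z=167.0): many=0.35, light=0.09, long=0.09; AND[a·b] → w = 0.0028
R2 (z=173.0): ¬heavy=1−0.62=0.38, none=0.09, medium=0.79; AND[a·b] → w = 0.0270
R3 (z=152.0): long=0.09, moderate=0.48; AND[a·b] → w = 0.0432
R4 (z=181.0): heavy=0.62, medium=0.79; AND[a·b] → w = 0.4898
Weighted average = (0.0028·167.0 + 0.0270·173.0 + 0.0432·152.0 + 0.4898·181.0) / (0.0028 + 0.0270 + 0.0432 + 0.4898)
  = 100.3678 / 0.5629 = 178.32

178.32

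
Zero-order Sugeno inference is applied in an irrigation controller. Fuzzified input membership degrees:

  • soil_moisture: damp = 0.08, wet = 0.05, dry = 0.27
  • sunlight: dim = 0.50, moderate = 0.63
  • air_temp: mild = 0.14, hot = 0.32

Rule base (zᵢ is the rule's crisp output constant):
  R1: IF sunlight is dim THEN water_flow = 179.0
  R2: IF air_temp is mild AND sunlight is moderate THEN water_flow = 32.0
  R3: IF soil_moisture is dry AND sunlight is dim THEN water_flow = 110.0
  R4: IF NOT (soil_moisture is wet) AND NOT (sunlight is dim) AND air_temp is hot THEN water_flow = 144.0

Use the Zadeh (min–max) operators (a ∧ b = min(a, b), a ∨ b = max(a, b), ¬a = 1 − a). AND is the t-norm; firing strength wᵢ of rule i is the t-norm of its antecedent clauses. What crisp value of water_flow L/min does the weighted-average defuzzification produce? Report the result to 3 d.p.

138.016

R1 (z=179.0): dim=0.50 → w = 0.50
R2 (z=32.0): mild=0.14, moderate=0.63; AND[min(a, b)] → w = 0.14
R3 (z=110.0): dry=0.27, dim=0.50; AND[min(a, b)] → w = 0.27
R4 (z=144.0): ¬wet=1−0.05=0.95, ¬dim=1−0.50=0.50, hot=0.32; AND[min(a, b)] → w = 0.32
Weighted average = (0.50·179.0 + 0.14·32.0 + 0.27·110.0 + 0.32·144.0) / (0.50 + 0.14 + 0.27 + 0.32)
  = 169.7600 / 1.2300 = 138.016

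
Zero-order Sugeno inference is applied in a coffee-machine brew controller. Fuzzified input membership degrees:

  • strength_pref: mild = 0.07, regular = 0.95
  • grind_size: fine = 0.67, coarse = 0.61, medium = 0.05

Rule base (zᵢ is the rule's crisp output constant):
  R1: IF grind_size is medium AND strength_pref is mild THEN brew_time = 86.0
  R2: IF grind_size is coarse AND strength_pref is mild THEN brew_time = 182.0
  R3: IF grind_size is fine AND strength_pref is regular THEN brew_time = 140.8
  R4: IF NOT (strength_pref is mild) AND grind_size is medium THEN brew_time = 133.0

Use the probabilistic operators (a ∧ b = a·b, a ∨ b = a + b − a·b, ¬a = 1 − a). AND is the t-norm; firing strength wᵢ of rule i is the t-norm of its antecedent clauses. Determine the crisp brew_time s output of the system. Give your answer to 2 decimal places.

142.45

R1 (z=86.0): medium=0.05, mild=0.07; AND[a·b] → w = 0.0035
R2 (z=182.0): coarse=0.61, mild=0.07; AND[a·b] → w = 0.0427
R3 (z=140.8): fine=0.67, regular=0.95; AND[a·b] → w = 0.6365
R4 (z=133.0): ¬mild=1−0.07=0.93, medium=0.05; AND[a·b] → w = 0.0465
Weighted average = (0.0035·86.0 + 0.0427·182.0 + 0.6365·140.8 + 0.0465·133.0) / (0.0035 + 0.0427 + 0.6365 + 0.0465)
  = 103.8761 / 0.7292 = 142.45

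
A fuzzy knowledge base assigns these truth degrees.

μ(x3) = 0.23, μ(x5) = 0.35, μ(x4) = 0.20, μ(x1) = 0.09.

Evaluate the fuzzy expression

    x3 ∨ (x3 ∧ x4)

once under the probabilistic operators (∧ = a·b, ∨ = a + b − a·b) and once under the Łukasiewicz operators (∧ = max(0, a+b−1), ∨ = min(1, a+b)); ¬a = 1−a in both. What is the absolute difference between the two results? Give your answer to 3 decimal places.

Under probabilistic:
  x3 ∧ x4 = a·b on (0.2300, 0.2000) = 0.0460
  x3 ∨ (x3 ∧ x4) = a + b − a·b on (0.2300, 0.0460) = 0.2654
  → value = 0.2654
Under Łukasiewicz:
  x3 ∧ x4 = max(0, a+b−1) on (0.23, 0.20) = 0.00
  x3 ∨ (x3 ∧ x4) = min(1, a+b) on (0.23, 0.00) = 0.23
  → value = 0.2300
|0.2654 − 0.2300| = 0.035

0.035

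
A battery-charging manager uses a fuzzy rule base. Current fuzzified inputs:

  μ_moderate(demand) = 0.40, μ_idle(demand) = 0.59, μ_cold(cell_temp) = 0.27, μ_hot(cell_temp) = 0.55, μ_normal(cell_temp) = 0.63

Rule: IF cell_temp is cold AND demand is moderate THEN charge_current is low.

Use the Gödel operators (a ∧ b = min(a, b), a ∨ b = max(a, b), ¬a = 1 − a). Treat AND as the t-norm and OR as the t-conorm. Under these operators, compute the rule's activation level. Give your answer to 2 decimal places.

0.27

firing strength: cold=0.27, moderate=0.40; AND[min(a, b)] → w = 0.27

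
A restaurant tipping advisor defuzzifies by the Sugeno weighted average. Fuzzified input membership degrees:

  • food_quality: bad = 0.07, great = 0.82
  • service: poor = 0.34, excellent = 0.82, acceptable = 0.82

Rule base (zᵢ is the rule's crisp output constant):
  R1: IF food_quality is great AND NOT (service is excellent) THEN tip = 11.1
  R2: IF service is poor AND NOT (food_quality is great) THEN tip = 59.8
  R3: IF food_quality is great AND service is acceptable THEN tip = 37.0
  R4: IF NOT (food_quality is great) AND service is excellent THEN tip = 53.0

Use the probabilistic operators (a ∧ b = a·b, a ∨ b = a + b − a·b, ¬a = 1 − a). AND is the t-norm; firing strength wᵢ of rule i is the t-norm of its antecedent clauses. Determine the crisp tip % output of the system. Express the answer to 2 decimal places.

R1 (z=11.1): great=0.82, ¬excellent=1−0.82=0.18; AND[a·b] → w = 0.1476
R2 (z=59.8): poor=0.34, ¬great=1−0.82=0.18; AND[a·b] → w = 0.0612
R3 (z=37.0): great=0.82, acceptable=0.82; AND[a·b] → w = 0.6724
R4 (z=53.0): ¬great=1−0.82=0.18, excellent=0.82; AND[a·b] → w = 0.1476
Weighted average = (0.1476·11.1 + 0.0612·59.8 + 0.6724·37.0 + 0.1476·53.0) / (0.1476 + 0.0612 + 0.6724 + 0.1476)
  = 37.9997 / 1.0288 = 36.94

36.94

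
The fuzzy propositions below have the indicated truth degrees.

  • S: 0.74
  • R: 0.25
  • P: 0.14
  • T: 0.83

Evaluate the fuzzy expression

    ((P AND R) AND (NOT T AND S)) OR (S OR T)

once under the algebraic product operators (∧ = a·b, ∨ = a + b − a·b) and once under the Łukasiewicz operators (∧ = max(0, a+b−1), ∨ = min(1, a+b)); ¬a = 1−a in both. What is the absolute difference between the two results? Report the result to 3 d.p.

Under algebraic product:
  P AND R = a·b on (0.1400, 0.2500) = 0.0350
  NOT T = 1 − 0.8300 = 0.1700
  NOT T AND S = a·b on (0.1700, 0.7400) = 0.1258
  (P AND R) AND (NOT T AND S) = a·b on (0.0350, 0.1258) = 0.0044
  S OR T = a + b − a·b on (0.7400, 0.8300) = 0.9558
  ((P AND R) AND (NOT T AND S)) OR (S OR T) = a + b − a·b on (0.0044, 0.9558) = 0.9560
  → value = 0.9560
Under Łukasiewicz:
  P AND R = max(0, a+b−1) on (0.14, 0.25) = 0.00
  NOT T = 1 − 0.83 = 0.17
  NOT T AND S = max(0, a+b−1) on (0.17, 0.74) = 0.00
  (P AND R) AND (NOT T AND S) = max(0, a+b−1) on (0.00, 0.00) = 0.00
  S OR T = min(1, a+b) on (0.74, 0.83) = 1.00
  ((P AND R) AND (NOT T AND S)) OR (S OR T) = min(1, a+b) on (0.00, 1.00) = 1.00
  → value = 1.0000
|0.9560 − 1.0000| = 0.044

0.044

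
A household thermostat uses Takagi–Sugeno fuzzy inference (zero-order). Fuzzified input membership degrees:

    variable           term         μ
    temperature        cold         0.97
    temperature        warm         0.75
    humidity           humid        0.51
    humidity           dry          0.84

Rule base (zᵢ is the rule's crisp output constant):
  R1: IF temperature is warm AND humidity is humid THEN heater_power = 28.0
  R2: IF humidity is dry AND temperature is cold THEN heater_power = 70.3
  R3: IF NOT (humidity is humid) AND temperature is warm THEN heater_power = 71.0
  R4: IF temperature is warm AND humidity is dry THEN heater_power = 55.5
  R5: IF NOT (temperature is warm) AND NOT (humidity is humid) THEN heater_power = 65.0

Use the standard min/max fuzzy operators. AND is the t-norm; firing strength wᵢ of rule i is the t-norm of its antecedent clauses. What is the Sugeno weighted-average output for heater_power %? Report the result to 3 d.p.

58.450

R1 (z=28.0): warm=0.75, humid=0.51; AND[min(a, b)] → w = 0.51
R2 (z=70.3): dry=0.84, cold=0.97; AND[min(a, b)] → w = 0.84
R3 (z=71.0): ¬humid=1−0.51=0.49, warm=0.75; AND[min(a, b)] → w = 0.49
R4 (z=55.5): warm=0.75, dry=0.84; AND[min(a, b)] → w = 0.75
R5 (z=65.0): ¬warm=1−0.75=0.25, ¬humid=1−0.51=0.49; AND[min(a, b)] → w = 0.25
Weighted average = (0.51·28.0 + 0.84·70.3 + 0.49·71.0 + 0.75·55.5 + 0.25·65.0) / (0.51 + 0.84 + 0.49 + 0.75 + 0.25)
  = 165.9970 / 2.8400 = 58.450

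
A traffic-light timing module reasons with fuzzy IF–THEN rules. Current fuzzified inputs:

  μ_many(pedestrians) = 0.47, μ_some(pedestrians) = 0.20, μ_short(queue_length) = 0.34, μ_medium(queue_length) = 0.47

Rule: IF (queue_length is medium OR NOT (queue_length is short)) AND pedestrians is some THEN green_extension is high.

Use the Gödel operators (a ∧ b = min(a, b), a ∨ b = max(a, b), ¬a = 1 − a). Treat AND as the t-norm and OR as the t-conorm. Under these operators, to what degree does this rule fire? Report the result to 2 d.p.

0.20

firing strength: (medium=0.47 OR ¬short=1−0.34=0.66) = 0.66; AND[min(a, b)] with some=0.20 → w = 0.20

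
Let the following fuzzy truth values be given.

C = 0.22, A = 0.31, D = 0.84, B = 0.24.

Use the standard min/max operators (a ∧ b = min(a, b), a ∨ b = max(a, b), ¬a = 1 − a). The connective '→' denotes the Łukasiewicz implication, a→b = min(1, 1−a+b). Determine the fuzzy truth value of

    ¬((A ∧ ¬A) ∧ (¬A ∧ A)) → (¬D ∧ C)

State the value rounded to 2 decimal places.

0.47

¬A = 1 − 0.31 = 0.69
A ∧ ¬A = min(a, b) on (0.31, 0.69) = 0.31
¬A = 1 − 0.31 = 0.69
¬A ∧ A = min(a, b) on (0.69, 0.31) = 0.31
(A ∧ ¬A) ∧ (¬A ∧ A) = min(a, b) on (0.31, 0.31) = 0.31
¬((A ∧ ¬A) ∧ (¬A ∧ A)) = 1 − 0.31 = 0.69
¬D = 1 − 0.84 = 0.16
¬D ∧ C = min(a, b) on (0.16, 0.22) = 0.16
¬((A ∧ ¬A) ∧ (¬A ∧ A)) → (¬D ∧ C)  [Łukasiewicz: min(1, 1−a+b)] with a=0.69, b=0.16 → 0.47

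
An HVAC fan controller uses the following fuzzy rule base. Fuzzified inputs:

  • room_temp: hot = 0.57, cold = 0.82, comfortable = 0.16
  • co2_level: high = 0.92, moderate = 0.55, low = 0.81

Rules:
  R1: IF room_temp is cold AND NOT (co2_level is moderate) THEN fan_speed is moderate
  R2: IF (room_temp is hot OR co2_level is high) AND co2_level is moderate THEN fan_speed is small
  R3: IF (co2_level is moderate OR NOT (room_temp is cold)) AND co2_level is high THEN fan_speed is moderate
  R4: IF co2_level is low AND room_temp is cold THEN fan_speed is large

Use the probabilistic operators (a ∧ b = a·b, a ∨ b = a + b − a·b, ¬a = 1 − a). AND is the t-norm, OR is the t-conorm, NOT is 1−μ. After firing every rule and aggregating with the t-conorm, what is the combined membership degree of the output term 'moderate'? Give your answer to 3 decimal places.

0.735

R1: cold=0.82, ¬moderate=1−0.55=0.45; AND[a·b] → w = 0.3690
R2: (hot=0.57 OR high=0.92) = 0.9656; AND[a·b] with moderate=0.55 → w = 0.5311
R3: (moderate=0.55 OR ¬cold=1−0.82=0.18) = 0.6310; AND[a·b] with high=0.92 → w = 0.5805
R4: low=0.81, cold=0.82; AND[a·b] → w = 0.6642
Rules with consequent 'moderate': {R1, R3} → strengths 0.3690, 0.5805
Aggregate via t-conorm [a + b − a·b]: 0.7353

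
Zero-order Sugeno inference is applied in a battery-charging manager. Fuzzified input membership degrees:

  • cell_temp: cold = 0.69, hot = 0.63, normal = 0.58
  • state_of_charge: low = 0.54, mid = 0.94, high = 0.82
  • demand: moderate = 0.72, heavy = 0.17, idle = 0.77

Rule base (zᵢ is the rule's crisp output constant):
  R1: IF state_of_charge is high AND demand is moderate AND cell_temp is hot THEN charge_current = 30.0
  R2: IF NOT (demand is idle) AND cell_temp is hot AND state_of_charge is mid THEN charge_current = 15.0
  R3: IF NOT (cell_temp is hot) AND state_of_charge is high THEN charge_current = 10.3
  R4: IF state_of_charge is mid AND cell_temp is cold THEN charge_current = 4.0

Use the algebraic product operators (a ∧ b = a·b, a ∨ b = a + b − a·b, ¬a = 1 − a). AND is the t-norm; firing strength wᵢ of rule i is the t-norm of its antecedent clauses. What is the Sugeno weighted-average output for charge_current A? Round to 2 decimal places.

R1 (z=30.0): high=0.82, moderate=0.72, hot=0.63; AND[a·b] → w = 0.3720
R2 (z=15.0): ¬idle=1−0.77=0.23, hot=0.63, mid=0.94; AND[a·b] → w = 0.1362
R3 (z=10.3): ¬hot=1−0.63=0.37, high=0.82; AND[a·b] → w = 0.3034
R4 (z=4.0): mid=0.94, cold=0.69; AND[a·b] → w = 0.6486
Weighted average = (0.3720·30.0 + 0.1362·15.0 + 0.3034·10.3 + 0.6486·4.0) / (0.3720 + 0.1362 + 0.3034 + 0.6486)
  = 18.9211 / 1.4602 = 12.96

12.96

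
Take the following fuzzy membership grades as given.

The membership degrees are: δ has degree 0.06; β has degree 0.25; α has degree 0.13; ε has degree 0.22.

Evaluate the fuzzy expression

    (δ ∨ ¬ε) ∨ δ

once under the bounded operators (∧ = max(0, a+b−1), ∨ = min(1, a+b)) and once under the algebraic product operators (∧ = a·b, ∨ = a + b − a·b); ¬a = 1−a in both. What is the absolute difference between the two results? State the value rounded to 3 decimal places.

Under bounded:
  ¬ε = 1 − 0.22 = 0.78
  δ ∨ ¬ε = min(1, a+b) on (0.06, 0.78) = 0.84
  (δ ∨ ¬ε) ∨ δ = min(1, a+b) on (0.84, 0.06) = 0.90
  → value = 0.9000
Under algebraic product:
  ¬ε = 1 − 0.2200 = 0.7800
  δ ∨ ¬ε = a + b − a·b on (0.0600, 0.7800) = 0.7932
  (δ ∨ ¬ε) ∨ δ = a + b − a·b on (0.7932, 0.0600) = 0.8056
  → value = 0.8056
|0.9000 − 0.8056| = 0.094

0.094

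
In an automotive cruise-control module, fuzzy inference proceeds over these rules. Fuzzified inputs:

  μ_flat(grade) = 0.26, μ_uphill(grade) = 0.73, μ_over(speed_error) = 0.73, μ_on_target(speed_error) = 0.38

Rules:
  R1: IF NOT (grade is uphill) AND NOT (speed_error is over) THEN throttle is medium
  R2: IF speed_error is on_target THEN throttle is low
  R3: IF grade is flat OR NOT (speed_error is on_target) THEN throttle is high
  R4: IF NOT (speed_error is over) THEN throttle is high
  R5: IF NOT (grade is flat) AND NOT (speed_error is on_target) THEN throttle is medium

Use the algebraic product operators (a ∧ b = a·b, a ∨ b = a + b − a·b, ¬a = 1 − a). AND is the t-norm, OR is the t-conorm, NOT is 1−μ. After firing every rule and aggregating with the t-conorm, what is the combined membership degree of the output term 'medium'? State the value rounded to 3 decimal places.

0.498

R1: ¬uphill=1−0.73=0.27, ¬over=1−0.73=0.27; AND[a·b] → w = 0.0729
R2: on_target=0.38 → w = 0.3800
R3: flat=0.26, ¬on_target=1−0.38=0.62; OR[a + b − a·b] → w = 0.7188
R4: ¬over=1−0.73=0.27 → w = 0.2700
R5: ¬flat=1−0.26=0.74, ¬on_target=1−0.38=0.62; AND[a·b] → w = 0.4588
Rules with consequent 'medium': {R1, R5} → strengths 0.0729, 0.4588
Aggregate via t-conorm [a + b − a·b]: 0.4983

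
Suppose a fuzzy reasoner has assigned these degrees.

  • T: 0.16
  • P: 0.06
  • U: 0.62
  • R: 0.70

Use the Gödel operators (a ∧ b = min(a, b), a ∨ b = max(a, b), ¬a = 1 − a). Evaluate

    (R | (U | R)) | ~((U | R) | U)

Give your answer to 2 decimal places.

0.70

U | R = max(a, b) on (0.62, 0.70) = 0.70
R | (U | R) = max(a, b) on (0.70, 0.70) = 0.70
U | R = max(a, b) on (0.62, 0.70) = 0.70
(U | R) | U = max(a, b) on (0.70, 0.62) = 0.70
~((U | R) | U) = 1 − 0.70 = 0.30
(R | (U | R)) | ~((U | R) | U) = max(a, b) on (0.70, 0.30) = 0.70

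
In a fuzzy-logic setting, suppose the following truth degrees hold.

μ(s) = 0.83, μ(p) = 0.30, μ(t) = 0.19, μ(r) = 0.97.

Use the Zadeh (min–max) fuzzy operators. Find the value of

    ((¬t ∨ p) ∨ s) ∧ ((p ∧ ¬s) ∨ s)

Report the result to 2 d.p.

¬t = 1 − 0.19 = 0.81
¬t ∨ p = max(a, b) on (0.81, 0.30) = 0.81
(¬t ∨ p) ∨ s = max(a, b) on (0.81, 0.83) = 0.83
¬s = 1 − 0.83 = 0.17
p ∧ ¬s = min(a, b) on (0.30, 0.17) = 0.17
(p ∧ ¬s) ∨ s = max(a, b) on (0.17, 0.83) = 0.83
((¬t ∨ p) ∨ s) ∧ ((p ∧ ¬s) ∨ s) = min(a, b) on (0.83, 0.83) = 0.83

0.83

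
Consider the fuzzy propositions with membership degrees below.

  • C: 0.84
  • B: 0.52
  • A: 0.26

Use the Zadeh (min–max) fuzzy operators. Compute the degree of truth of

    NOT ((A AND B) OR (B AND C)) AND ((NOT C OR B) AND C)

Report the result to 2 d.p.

0.48

A AND B = min(a, b) on (0.26, 0.52) = 0.26
B AND C = min(a, b) on (0.52, 0.84) = 0.52
(A AND B) OR (B AND C) = max(a, b) on (0.26, 0.52) = 0.52
NOT ((A AND B) OR (B AND C)) = 1 − 0.52 = 0.48
NOT C = 1 − 0.84 = 0.16
NOT C OR B = max(a, b) on (0.16, 0.52) = 0.52
(NOT C OR B) AND C = min(a, b) on (0.52, 0.84) = 0.52
NOT ((A AND B) OR (B AND C)) AND ((NOT C OR B) AND C) = min(a, b) on (0.48, 0.52) = 0.48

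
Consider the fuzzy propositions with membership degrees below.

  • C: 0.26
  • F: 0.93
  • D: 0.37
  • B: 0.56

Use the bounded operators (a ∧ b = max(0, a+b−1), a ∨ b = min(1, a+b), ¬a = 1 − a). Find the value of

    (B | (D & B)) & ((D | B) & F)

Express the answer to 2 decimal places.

D & B = max(0, a+b−1) on (0.37, 0.56) = 0.00
B | (D & B) = min(1, a+b) on (0.56, 0.00) = 0.56
D | B = min(1, a+b) on (0.37, 0.56) = 0.93
(D | B) & F = max(0, a+b−1) on (0.93, 0.93) = 0.86
(B | (D & B)) & ((D | B) & F) = max(0, a+b−1) on (0.56, 0.86) = 0.42

0.42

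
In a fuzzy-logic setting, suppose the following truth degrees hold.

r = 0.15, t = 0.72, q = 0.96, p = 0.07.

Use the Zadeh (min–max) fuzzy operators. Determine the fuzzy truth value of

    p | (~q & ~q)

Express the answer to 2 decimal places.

~q = 1 − 0.96 = 0.04
~q = 1 − 0.96 = 0.04
~q & ~q = min(a, b) on (0.04, 0.04) = 0.04
p | (~q & ~q) = max(a, b) on (0.07, 0.04) = 0.07

0.07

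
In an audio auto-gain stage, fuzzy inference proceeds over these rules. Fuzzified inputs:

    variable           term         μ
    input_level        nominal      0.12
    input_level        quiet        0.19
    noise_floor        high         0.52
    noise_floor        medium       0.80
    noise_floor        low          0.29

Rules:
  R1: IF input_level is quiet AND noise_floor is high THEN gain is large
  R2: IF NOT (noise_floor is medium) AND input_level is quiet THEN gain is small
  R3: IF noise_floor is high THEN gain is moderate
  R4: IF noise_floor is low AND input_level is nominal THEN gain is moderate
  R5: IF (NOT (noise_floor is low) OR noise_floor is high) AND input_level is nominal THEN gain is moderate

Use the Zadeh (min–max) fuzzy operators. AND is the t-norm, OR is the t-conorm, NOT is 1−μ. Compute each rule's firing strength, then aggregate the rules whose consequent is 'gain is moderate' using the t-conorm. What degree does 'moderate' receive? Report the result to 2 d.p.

0.52

R1: quiet=0.19, high=0.52; AND[min(a, b)] → w = 0.19
R2: ¬medium=1−0.80=0.20, quiet=0.19; AND[min(a, b)] → w = 0.19
R3: high=0.52 → w = 0.52
R4: low=0.29, nominal=0.12; AND[min(a, b)] → w = 0.12
R5: (¬low=1−0.29=0.71 OR high=0.52) = 0.71; AND[min(a, b)] with nominal=0.12 → w = 0.12
Rules with consequent 'moderate': {R3, R4, R5} → strengths 0.52, 0.12, 0.12
Aggregate via t-conorm [max(a, b)]: 0.52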